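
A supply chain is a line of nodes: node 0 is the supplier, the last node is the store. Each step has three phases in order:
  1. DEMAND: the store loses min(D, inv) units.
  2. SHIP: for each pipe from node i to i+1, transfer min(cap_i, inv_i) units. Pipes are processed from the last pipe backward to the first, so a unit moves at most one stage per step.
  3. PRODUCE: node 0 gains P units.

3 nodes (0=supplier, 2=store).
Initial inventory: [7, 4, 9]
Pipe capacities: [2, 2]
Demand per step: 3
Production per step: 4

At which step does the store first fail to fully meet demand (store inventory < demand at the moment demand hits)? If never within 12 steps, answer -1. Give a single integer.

Step 1: demand=3,sold=3 ship[1->2]=2 ship[0->1]=2 prod=4 -> [9 4 8]
Step 2: demand=3,sold=3 ship[1->2]=2 ship[0->1]=2 prod=4 -> [11 4 7]
Step 3: demand=3,sold=3 ship[1->2]=2 ship[0->1]=2 prod=4 -> [13 4 6]
Step 4: demand=3,sold=3 ship[1->2]=2 ship[0->1]=2 prod=4 -> [15 4 5]
Step 5: demand=3,sold=3 ship[1->2]=2 ship[0->1]=2 prod=4 -> [17 4 4]
Step 6: demand=3,sold=3 ship[1->2]=2 ship[0->1]=2 prod=4 -> [19 4 3]
Step 7: demand=3,sold=3 ship[1->2]=2 ship[0->1]=2 prod=4 -> [21 4 2]
Step 8: demand=3,sold=2 ship[1->2]=2 ship[0->1]=2 prod=4 -> [23 4 2]
Step 9: demand=3,sold=2 ship[1->2]=2 ship[0->1]=2 prod=4 -> [25 4 2]
Step 10: demand=3,sold=2 ship[1->2]=2 ship[0->1]=2 prod=4 -> [27 4 2]
Step 11: demand=3,sold=2 ship[1->2]=2 ship[0->1]=2 prod=4 -> [29 4 2]
Step 12: demand=3,sold=2 ship[1->2]=2 ship[0->1]=2 prod=4 -> [31 4 2]
First stockout at step 8

8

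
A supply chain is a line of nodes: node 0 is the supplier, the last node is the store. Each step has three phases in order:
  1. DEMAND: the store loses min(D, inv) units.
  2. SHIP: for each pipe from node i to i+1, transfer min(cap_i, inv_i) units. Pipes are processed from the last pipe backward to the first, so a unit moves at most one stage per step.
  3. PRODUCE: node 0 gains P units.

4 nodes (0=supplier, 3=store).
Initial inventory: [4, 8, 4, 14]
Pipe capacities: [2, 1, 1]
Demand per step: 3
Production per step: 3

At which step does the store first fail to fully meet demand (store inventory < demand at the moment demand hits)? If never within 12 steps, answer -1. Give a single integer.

Step 1: demand=3,sold=3 ship[2->3]=1 ship[1->2]=1 ship[0->1]=2 prod=3 -> [5 9 4 12]
Step 2: demand=3,sold=3 ship[2->3]=1 ship[1->2]=1 ship[0->1]=2 prod=3 -> [6 10 4 10]
Step 3: demand=3,sold=3 ship[2->3]=1 ship[1->2]=1 ship[0->1]=2 prod=3 -> [7 11 4 8]
Step 4: demand=3,sold=3 ship[2->3]=1 ship[1->2]=1 ship[0->1]=2 prod=3 -> [8 12 4 6]
Step 5: demand=3,sold=3 ship[2->3]=1 ship[1->2]=1 ship[0->1]=2 prod=3 -> [9 13 4 4]
Step 6: demand=3,sold=3 ship[2->3]=1 ship[1->2]=1 ship[0->1]=2 prod=3 -> [10 14 4 2]
Step 7: demand=3,sold=2 ship[2->3]=1 ship[1->2]=1 ship[0->1]=2 prod=3 -> [11 15 4 1]
Step 8: demand=3,sold=1 ship[2->3]=1 ship[1->2]=1 ship[0->1]=2 prod=3 -> [12 16 4 1]
Step 9: demand=3,sold=1 ship[2->3]=1 ship[1->2]=1 ship[0->1]=2 prod=3 -> [13 17 4 1]
Step 10: demand=3,sold=1 ship[2->3]=1 ship[1->2]=1 ship[0->1]=2 prod=3 -> [14 18 4 1]
Step 11: demand=3,sold=1 ship[2->3]=1 ship[1->2]=1 ship[0->1]=2 prod=3 -> [15 19 4 1]
Step 12: demand=3,sold=1 ship[2->3]=1 ship[1->2]=1 ship[0->1]=2 prod=3 -> [16 20 4 1]
First stockout at step 7

7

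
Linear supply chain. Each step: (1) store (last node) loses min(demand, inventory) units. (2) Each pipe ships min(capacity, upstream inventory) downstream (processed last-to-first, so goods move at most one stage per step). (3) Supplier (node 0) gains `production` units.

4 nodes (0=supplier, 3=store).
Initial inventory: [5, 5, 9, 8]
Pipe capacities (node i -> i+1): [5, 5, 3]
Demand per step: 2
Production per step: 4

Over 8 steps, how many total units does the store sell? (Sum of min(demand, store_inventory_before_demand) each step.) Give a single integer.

Answer: 16

Derivation:
Step 1: sold=2 (running total=2) -> [4 5 11 9]
Step 2: sold=2 (running total=4) -> [4 4 13 10]
Step 3: sold=2 (running total=6) -> [4 4 14 11]
Step 4: sold=2 (running total=8) -> [4 4 15 12]
Step 5: sold=2 (running total=10) -> [4 4 16 13]
Step 6: sold=2 (running total=12) -> [4 4 17 14]
Step 7: sold=2 (running total=14) -> [4 4 18 15]
Step 8: sold=2 (running total=16) -> [4 4 19 16]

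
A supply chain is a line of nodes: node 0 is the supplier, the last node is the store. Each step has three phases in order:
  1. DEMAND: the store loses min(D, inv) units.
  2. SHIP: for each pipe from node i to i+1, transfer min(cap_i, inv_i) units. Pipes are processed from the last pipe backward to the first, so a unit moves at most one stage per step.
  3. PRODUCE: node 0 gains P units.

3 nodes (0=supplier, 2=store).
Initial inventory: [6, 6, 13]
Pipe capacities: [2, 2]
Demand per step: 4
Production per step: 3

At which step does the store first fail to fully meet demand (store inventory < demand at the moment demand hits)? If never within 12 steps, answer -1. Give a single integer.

Step 1: demand=4,sold=4 ship[1->2]=2 ship[0->1]=2 prod=3 -> [7 6 11]
Step 2: demand=4,sold=4 ship[1->2]=2 ship[0->1]=2 prod=3 -> [8 6 9]
Step 3: demand=4,sold=4 ship[1->2]=2 ship[0->1]=2 prod=3 -> [9 6 7]
Step 4: demand=4,sold=4 ship[1->2]=2 ship[0->1]=2 prod=3 -> [10 6 5]
Step 5: demand=4,sold=4 ship[1->2]=2 ship[0->1]=2 prod=3 -> [11 6 3]
Step 6: demand=4,sold=3 ship[1->2]=2 ship[0->1]=2 prod=3 -> [12 6 2]
Step 7: demand=4,sold=2 ship[1->2]=2 ship[0->1]=2 prod=3 -> [13 6 2]
Step 8: demand=4,sold=2 ship[1->2]=2 ship[0->1]=2 prod=3 -> [14 6 2]
Step 9: demand=4,sold=2 ship[1->2]=2 ship[0->1]=2 prod=3 -> [15 6 2]
Step 10: demand=4,sold=2 ship[1->2]=2 ship[0->1]=2 prod=3 -> [16 6 2]
Step 11: demand=4,sold=2 ship[1->2]=2 ship[0->1]=2 prod=3 -> [17 6 2]
Step 12: demand=4,sold=2 ship[1->2]=2 ship[0->1]=2 prod=3 -> [18 6 2]
First stockout at step 6

6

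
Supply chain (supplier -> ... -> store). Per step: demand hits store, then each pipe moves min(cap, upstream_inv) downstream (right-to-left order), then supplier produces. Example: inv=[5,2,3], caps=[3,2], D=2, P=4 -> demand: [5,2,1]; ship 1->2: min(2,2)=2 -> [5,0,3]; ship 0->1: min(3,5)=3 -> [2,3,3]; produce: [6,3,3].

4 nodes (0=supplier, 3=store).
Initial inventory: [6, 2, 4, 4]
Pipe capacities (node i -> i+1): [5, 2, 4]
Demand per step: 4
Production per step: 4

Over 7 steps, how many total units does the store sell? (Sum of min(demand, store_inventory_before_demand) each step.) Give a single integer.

Answer: 18

Derivation:
Step 1: sold=4 (running total=4) -> [5 5 2 4]
Step 2: sold=4 (running total=8) -> [4 8 2 2]
Step 3: sold=2 (running total=10) -> [4 10 2 2]
Step 4: sold=2 (running total=12) -> [4 12 2 2]
Step 5: sold=2 (running total=14) -> [4 14 2 2]
Step 6: sold=2 (running total=16) -> [4 16 2 2]
Step 7: sold=2 (running total=18) -> [4 18 2 2]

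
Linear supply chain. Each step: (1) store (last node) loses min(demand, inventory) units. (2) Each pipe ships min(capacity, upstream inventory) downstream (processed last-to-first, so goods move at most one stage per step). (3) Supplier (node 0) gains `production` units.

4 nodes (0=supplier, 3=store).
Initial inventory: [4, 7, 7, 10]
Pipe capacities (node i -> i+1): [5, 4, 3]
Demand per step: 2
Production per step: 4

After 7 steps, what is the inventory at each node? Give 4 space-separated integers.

Step 1: demand=2,sold=2 ship[2->3]=3 ship[1->2]=4 ship[0->1]=4 prod=4 -> inv=[4 7 8 11]
Step 2: demand=2,sold=2 ship[2->3]=3 ship[1->2]=4 ship[0->1]=4 prod=4 -> inv=[4 7 9 12]
Step 3: demand=2,sold=2 ship[2->3]=3 ship[1->2]=4 ship[0->1]=4 prod=4 -> inv=[4 7 10 13]
Step 4: demand=2,sold=2 ship[2->3]=3 ship[1->2]=4 ship[0->1]=4 prod=4 -> inv=[4 7 11 14]
Step 5: demand=2,sold=2 ship[2->3]=3 ship[1->2]=4 ship[0->1]=4 prod=4 -> inv=[4 7 12 15]
Step 6: demand=2,sold=2 ship[2->3]=3 ship[1->2]=4 ship[0->1]=4 prod=4 -> inv=[4 7 13 16]
Step 7: demand=2,sold=2 ship[2->3]=3 ship[1->2]=4 ship[0->1]=4 prod=4 -> inv=[4 7 14 17]

4 7 14 17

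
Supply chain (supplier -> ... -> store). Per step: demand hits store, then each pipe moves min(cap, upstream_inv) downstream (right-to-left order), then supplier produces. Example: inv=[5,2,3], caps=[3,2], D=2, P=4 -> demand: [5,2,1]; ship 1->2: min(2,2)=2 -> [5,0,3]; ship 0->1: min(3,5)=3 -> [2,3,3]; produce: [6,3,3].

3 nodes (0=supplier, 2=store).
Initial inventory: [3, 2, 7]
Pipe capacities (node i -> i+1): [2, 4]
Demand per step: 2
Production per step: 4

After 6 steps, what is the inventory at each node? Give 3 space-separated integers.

Step 1: demand=2,sold=2 ship[1->2]=2 ship[0->1]=2 prod=4 -> inv=[5 2 7]
Step 2: demand=2,sold=2 ship[1->2]=2 ship[0->1]=2 prod=4 -> inv=[7 2 7]
Step 3: demand=2,sold=2 ship[1->2]=2 ship[0->1]=2 prod=4 -> inv=[9 2 7]
Step 4: demand=2,sold=2 ship[1->2]=2 ship[0->1]=2 prod=4 -> inv=[11 2 7]
Step 5: demand=2,sold=2 ship[1->2]=2 ship[0->1]=2 prod=4 -> inv=[13 2 7]
Step 6: demand=2,sold=2 ship[1->2]=2 ship[0->1]=2 prod=4 -> inv=[15 2 7]

15 2 7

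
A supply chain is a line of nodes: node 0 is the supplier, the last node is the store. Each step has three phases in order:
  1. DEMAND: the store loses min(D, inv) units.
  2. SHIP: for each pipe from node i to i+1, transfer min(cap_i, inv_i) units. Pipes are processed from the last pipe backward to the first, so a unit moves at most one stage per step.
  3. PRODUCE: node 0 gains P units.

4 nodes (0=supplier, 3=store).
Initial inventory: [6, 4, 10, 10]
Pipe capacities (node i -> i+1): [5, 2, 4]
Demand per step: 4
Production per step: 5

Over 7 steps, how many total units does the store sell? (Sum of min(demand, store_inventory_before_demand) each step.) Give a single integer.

Answer: 28

Derivation:
Step 1: sold=4 (running total=4) -> [6 7 8 10]
Step 2: sold=4 (running total=8) -> [6 10 6 10]
Step 3: sold=4 (running total=12) -> [6 13 4 10]
Step 4: sold=4 (running total=16) -> [6 16 2 10]
Step 5: sold=4 (running total=20) -> [6 19 2 8]
Step 6: sold=4 (running total=24) -> [6 22 2 6]
Step 7: sold=4 (running total=28) -> [6 25 2 4]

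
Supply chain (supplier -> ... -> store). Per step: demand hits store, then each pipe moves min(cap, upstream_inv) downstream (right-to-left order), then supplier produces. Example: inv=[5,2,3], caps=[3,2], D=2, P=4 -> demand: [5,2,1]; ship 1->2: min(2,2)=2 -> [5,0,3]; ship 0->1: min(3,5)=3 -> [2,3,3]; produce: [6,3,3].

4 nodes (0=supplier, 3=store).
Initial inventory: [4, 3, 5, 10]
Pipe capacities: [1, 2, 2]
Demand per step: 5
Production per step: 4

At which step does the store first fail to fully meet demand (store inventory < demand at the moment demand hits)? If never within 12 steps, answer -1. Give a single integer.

Step 1: demand=5,sold=5 ship[2->3]=2 ship[1->2]=2 ship[0->1]=1 prod=4 -> [7 2 5 7]
Step 2: demand=5,sold=5 ship[2->3]=2 ship[1->2]=2 ship[0->1]=1 prod=4 -> [10 1 5 4]
Step 3: demand=5,sold=4 ship[2->3]=2 ship[1->2]=1 ship[0->1]=1 prod=4 -> [13 1 4 2]
Step 4: demand=5,sold=2 ship[2->3]=2 ship[1->2]=1 ship[0->1]=1 prod=4 -> [16 1 3 2]
Step 5: demand=5,sold=2 ship[2->3]=2 ship[1->2]=1 ship[0->1]=1 prod=4 -> [19 1 2 2]
Step 6: demand=5,sold=2 ship[2->3]=2 ship[1->2]=1 ship[0->1]=1 prod=4 -> [22 1 1 2]
Step 7: demand=5,sold=2 ship[2->3]=1 ship[1->2]=1 ship[0->1]=1 prod=4 -> [25 1 1 1]
Step 8: demand=5,sold=1 ship[2->3]=1 ship[1->2]=1 ship[0->1]=1 prod=4 -> [28 1 1 1]
Step 9: demand=5,sold=1 ship[2->3]=1 ship[1->2]=1 ship[0->1]=1 prod=4 -> [31 1 1 1]
Step 10: demand=5,sold=1 ship[2->3]=1 ship[1->2]=1 ship[0->1]=1 prod=4 -> [34 1 1 1]
Step 11: demand=5,sold=1 ship[2->3]=1 ship[1->2]=1 ship[0->1]=1 prod=4 -> [37 1 1 1]
Step 12: demand=5,sold=1 ship[2->3]=1 ship[1->2]=1 ship[0->1]=1 prod=4 -> [40 1 1 1]
First stockout at step 3

3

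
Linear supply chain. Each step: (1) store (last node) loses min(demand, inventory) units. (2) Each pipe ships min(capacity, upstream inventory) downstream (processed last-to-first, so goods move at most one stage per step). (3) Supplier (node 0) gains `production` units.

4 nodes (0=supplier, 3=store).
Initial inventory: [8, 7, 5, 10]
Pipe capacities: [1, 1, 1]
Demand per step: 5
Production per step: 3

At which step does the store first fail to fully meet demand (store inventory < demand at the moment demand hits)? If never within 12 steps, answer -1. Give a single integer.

Step 1: demand=5,sold=5 ship[2->3]=1 ship[1->2]=1 ship[0->1]=1 prod=3 -> [10 7 5 6]
Step 2: demand=5,sold=5 ship[2->3]=1 ship[1->2]=1 ship[0->1]=1 prod=3 -> [12 7 5 2]
Step 3: demand=5,sold=2 ship[2->3]=1 ship[1->2]=1 ship[0->1]=1 prod=3 -> [14 7 5 1]
Step 4: demand=5,sold=1 ship[2->3]=1 ship[1->2]=1 ship[0->1]=1 prod=3 -> [16 7 5 1]
Step 5: demand=5,sold=1 ship[2->3]=1 ship[1->2]=1 ship[0->1]=1 prod=3 -> [18 7 5 1]
Step 6: demand=5,sold=1 ship[2->3]=1 ship[1->2]=1 ship[0->1]=1 prod=3 -> [20 7 5 1]
Step 7: demand=5,sold=1 ship[2->3]=1 ship[1->2]=1 ship[0->1]=1 prod=3 -> [22 7 5 1]
Step 8: demand=5,sold=1 ship[2->3]=1 ship[1->2]=1 ship[0->1]=1 prod=3 -> [24 7 5 1]
Step 9: demand=5,sold=1 ship[2->3]=1 ship[1->2]=1 ship[0->1]=1 prod=3 -> [26 7 5 1]
Step 10: demand=5,sold=1 ship[2->3]=1 ship[1->2]=1 ship[0->1]=1 prod=3 -> [28 7 5 1]
Step 11: demand=5,sold=1 ship[2->3]=1 ship[1->2]=1 ship[0->1]=1 prod=3 -> [30 7 5 1]
Step 12: demand=5,sold=1 ship[2->3]=1 ship[1->2]=1 ship[0->1]=1 prod=3 -> [32 7 5 1]
First stockout at step 3

3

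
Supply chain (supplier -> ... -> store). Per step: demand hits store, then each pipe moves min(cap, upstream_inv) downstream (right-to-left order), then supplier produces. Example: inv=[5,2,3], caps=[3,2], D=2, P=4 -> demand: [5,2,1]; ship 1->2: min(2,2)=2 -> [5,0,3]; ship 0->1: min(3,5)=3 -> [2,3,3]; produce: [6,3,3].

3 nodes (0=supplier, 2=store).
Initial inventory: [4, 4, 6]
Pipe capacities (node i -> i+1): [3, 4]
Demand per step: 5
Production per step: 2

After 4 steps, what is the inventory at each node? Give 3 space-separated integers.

Step 1: demand=5,sold=5 ship[1->2]=4 ship[0->1]=3 prod=2 -> inv=[3 3 5]
Step 2: demand=5,sold=5 ship[1->2]=3 ship[0->1]=3 prod=2 -> inv=[2 3 3]
Step 3: demand=5,sold=3 ship[1->2]=3 ship[0->1]=2 prod=2 -> inv=[2 2 3]
Step 4: demand=5,sold=3 ship[1->2]=2 ship[0->1]=2 prod=2 -> inv=[2 2 2]

2 2 2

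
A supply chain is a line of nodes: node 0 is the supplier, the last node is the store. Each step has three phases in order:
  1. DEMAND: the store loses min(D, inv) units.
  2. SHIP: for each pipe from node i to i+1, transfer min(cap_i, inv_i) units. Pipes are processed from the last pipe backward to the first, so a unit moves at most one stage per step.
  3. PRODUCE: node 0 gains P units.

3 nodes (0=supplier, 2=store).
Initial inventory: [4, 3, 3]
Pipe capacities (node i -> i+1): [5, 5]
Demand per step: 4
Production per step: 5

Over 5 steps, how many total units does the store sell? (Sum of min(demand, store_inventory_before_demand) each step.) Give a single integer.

Answer: 18

Derivation:
Step 1: sold=3 (running total=3) -> [5 4 3]
Step 2: sold=3 (running total=6) -> [5 5 4]
Step 3: sold=4 (running total=10) -> [5 5 5]
Step 4: sold=4 (running total=14) -> [5 5 6]
Step 5: sold=4 (running total=18) -> [5 5 7]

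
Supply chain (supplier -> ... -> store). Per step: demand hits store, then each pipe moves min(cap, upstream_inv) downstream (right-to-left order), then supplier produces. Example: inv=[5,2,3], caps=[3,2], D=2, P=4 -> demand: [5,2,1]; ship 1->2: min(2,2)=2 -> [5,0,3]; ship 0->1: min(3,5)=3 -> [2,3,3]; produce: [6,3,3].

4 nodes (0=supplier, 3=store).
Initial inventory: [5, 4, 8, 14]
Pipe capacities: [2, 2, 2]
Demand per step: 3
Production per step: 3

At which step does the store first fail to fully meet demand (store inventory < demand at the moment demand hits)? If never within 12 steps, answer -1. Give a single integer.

Step 1: demand=3,sold=3 ship[2->3]=2 ship[1->2]=2 ship[0->1]=2 prod=3 -> [6 4 8 13]
Step 2: demand=3,sold=3 ship[2->3]=2 ship[1->2]=2 ship[0->1]=2 prod=3 -> [7 4 8 12]
Step 3: demand=3,sold=3 ship[2->3]=2 ship[1->2]=2 ship[0->1]=2 prod=3 -> [8 4 8 11]
Step 4: demand=3,sold=3 ship[2->3]=2 ship[1->2]=2 ship[0->1]=2 prod=3 -> [9 4 8 10]
Step 5: demand=3,sold=3 ship[2->3]=2 ship[1->2]=2 ship[0->1]=2 prod=3 -> [10 4 8 9]
Step 6: demand=3,sold=3 ship[2->3]=2 ship[1->2]=2 ship[0->1]=2 prod=3 -> [11 4 8 8]
Step 7: demand=3,sold=3 ship[2->3]=2 ship[1->2]=2 ship[0->1]=2 prod=3 -> [12 4 8 7]
Step 8: demand=3,sold=3 ship[2->3]=2 ship[1->2]=2 ship[0->1]=2 prod=3 -> [13 4 8 6]
Step 9: demand=3,sold=3 ship[2->3]=2 ship[1->2]=2 ship[0->1]=2 prod=3 -> [14 4 8 5]
Step 10: demand=3,sold=3 ship[2->3]=2 ship[1->2]=2 ship[0->1]=2 prod=3 -> [15 4 8 4]
Step 11: demand=3,sold=3 ship[2->3]=2 ship[1->2]=2 ship[0->1]=2 prod=3 -> [16 4 8 3]
Step 12: demand=3,sold=3 ship[2->3]=2 ship[1->2]=2 ship[0->1]=2 prod=3 -> [17 4 8 2]
No stockout in 12 steps

-1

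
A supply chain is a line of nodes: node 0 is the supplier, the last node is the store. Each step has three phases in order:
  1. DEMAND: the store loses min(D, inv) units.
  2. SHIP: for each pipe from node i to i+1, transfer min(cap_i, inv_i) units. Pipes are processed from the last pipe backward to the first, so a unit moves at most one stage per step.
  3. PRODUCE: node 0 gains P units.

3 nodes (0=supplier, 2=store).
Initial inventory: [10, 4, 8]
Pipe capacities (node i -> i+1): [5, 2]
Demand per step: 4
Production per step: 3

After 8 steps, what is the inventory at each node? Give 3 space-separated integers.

Step 1: demand=4,sold=4 ship[1->2]=2 ship[0->1]=5 prod=3 -> inv=[8 7 6]
Step 2: demand=4,sold=4 ship[1->2]=2 ship[0->1]=5 prod=3 -> inv=[6 10 4]
Step 3: demand=4,sold=4 ship[1->2]=2 ship[0->1]=5 prod=3 -> inv=[4 13 2]
Step 4: demand=4,sold=2 ship[1->2]=2 ship[0->1]=4 prod=3 -> inv=[3 15 2]
Step 5: demand=4,sold=2 ship[1->2]=2 ship[0->1]=3 prod=3 -> inv=[3 16 2]
Step 6: demand=4,sold=2 ship[1->2]=2 ship[0->1]=3 prod=3 -> inv=[3 17 2]
Step 7: demand=4,sold=2 ship[1->2]=2 ship[0->1]=3 prod=3 -> inv=[3 18 2]
Step 8: demand=4,sold=2 ship[1->2]=2 ship[0->1]=3 prod=3 -> inv=[3 19 2]

3 19 2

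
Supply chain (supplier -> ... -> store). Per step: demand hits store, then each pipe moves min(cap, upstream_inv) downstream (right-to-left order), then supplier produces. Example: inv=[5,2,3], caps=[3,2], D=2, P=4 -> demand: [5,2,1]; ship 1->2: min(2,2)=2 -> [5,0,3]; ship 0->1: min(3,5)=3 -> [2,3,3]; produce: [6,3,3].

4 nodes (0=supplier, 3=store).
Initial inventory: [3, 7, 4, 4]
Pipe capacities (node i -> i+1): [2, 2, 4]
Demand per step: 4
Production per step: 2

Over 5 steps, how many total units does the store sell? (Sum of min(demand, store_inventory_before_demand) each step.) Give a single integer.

Step 1: sold=4 (running total=4) -> [3 7 2 4]
Step 2: sold=4 (running total=8) -> [3 7 2 2]
Step 3: sold=2 (running total=10) -> [3 7 2 2]
Step 4: sold=2 (running total=12) -> [3 7 2 2]
Step 5: sold=2 (running total=14) -> [3 7 2 2]

Answer: 14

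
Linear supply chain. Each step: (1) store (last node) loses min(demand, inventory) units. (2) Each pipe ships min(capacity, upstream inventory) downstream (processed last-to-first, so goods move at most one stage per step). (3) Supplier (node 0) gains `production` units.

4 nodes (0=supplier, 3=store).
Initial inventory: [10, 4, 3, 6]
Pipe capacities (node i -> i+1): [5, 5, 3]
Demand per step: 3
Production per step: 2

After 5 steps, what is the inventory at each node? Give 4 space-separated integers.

Step 1: demand=3,sold=3 ship[2->3]=3 ship[1->2]=4 ship[0->1]=5 prod=2 -> inv=[7 5 4 6]
Step 2: demand=3,sold=3 ship[2->3]=3 ship[1->2]=5 ship[0->1]=5 prod=2 -> inv=[4 5 6 6]
Step 3: demand=3,sold=3 ship[2->3]=3 ship[1->2]=5 ship[0->1]=4 prod=2 -> inv=[2 4 8 6]
Step 4: demand=3,sold=3 ship[2->3]=3 ship[1->2]=4 ship[0->1]=2 prod=2 -> inv=[2 2 9 6]
Step 5: demand=3,sold=3 ship[2->3]=3 ship[1->2]=2 ship[0->1]=2 prod=2 -> inv=[2 2 8 6]

2 2 8 6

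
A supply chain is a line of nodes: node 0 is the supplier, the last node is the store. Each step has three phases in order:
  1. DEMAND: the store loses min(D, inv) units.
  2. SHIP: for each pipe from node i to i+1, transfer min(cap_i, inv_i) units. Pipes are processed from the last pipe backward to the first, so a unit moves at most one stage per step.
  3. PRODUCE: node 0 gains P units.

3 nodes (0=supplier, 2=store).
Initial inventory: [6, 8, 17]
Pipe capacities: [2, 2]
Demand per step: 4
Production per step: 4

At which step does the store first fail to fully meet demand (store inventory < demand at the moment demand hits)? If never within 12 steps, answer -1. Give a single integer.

Step 1: demand=4,sold=4 ship[1->2]=2 ship[0->1]=2 prod=4 -> [8 8 15]
Step 2: demand=4,sold=4 ship[1->2]=2 ship[0->1]=2 prod=4 -> [10 8 13]
Step 3: demand=4,sold=4 ship[1->2]=2 ship[0->1]=2 prod=4 -> [12 8 11]
Step 4: demand=4,sold=4 ship[1->2]=2 ship[0->1]=2 prod=4 -> [14 8 9]
Step 5: demand=4,sold=4 ship[1->2]=2 ship[0->1]=2 prod=4 -> [16 8 7]
Step 6: demand=4,sold=4 ship[1->2]=2 ship[0->1]=2 prod=4 -> [18 8 5]
Step 7: demand=4,sold=4 ship[1->2]=2 ship[0->1]=2 prod=4 -> [20 8 3]
Step 8: demand=4,sold=3 ship[1->2]=2 ship[0->1]=2 prod=4 -> [22 8 2]
Step 9: demand=4,sold=2 ship[1->2]=2 ship[0->1]=2 prod=4 -> [24 8 2]
Step 10: demand=4,sold=2 ship[1->2]=2 ship[0->1]=2 prod=4 -> [26 8 2]
Step 11: demand=4,sold=2 ship[1->2]=2 ship[0->1]=2 prod=4 -> [28 8 2]
Step 12: demand=4,sold=2 ship[1->2]=2 ship[0->1]=2 prod=4 -> [30 8 2]
First stockout at step 8

8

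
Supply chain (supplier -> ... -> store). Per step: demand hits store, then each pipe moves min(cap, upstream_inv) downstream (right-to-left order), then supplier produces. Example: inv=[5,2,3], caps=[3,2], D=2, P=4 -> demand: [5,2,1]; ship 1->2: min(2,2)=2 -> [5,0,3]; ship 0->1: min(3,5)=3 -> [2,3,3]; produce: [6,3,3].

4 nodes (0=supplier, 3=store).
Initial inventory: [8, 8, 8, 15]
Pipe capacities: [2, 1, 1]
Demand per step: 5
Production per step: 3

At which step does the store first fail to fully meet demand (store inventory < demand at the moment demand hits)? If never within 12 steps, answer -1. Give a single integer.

Step 1: demand=5,sold=5 ship[2->3]=1 ship[1->2]=1 ship[0->1]=2 prod=3 -> [9 9 8 11]
Step 2: demand=5,sold=5 ship[2->3]=1 ship[1->2]=1 ship[0->1]=2 prod=3 -> [10 10 8 7]
Step 3: demand=5,sold=5 ship[2->3]=1 ship[1->2]=1 ship[0->1]=2 prod=3 -> [11 11 8 3]
Step 4: demand=5,sold=3 ship[2->3]=1 ship[1->2]=1 ship[0->1]=2 prod=3 -> [12 12 8 1]
Step 5: demand=5,sold=1 ship[2->3]=1 ship[1->2]=1 ship[0->1]=2 prod=3 -> [13 13 8 1]
Step 6: demand=5,sold=1 ship[2->3]=1 ship[1->2]=1 ship[0->1]=2 prod=3 -> [14 14 8 1]
Step 7: demand=5,sold=1 ship[2->3]=1 ship[1->2]=1 ship[0->1]=2 prod=3 -> [15 15 8 1]
Step 8: demand=5,sold=1 ship[2->3]=1 ship[1->2]=1 ship[0->1]=2 prod=3 -> [16 16 8 1]
Step 9: demand=5,sold=1 ship[2->3]=1 ship[1->2]=1 ship[0->1]=2 prod=3 -> [17 17 8 1]
Step 10: demand=5,sold=1 ship[2->3]=1 ship[1->2]=1 ship[0->1]=2 prod=3 -> [18 18 8 1]
Step 11: demand=5,sold=1 ship[2->3]=1 ship[1->2]=1 ship[0->1]=2 prod=3 -> [19 19 8 1]
Step 12: demand=5,sold=1 ship[2->3]=1 ship[1->2]=1 ship[0->1]=2 prod=3 -> [20 20 8 1]
First stockout at step 4

4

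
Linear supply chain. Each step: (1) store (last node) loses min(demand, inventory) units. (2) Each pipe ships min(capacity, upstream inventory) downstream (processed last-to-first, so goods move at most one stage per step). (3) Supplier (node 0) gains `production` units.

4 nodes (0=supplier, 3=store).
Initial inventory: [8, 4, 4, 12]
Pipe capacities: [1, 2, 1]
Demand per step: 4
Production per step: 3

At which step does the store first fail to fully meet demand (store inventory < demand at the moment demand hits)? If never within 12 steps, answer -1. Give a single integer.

Step 1: demand=4,sold=4 ship[2->3]=1 ship[1->2]=2 ship[0->1]=1 prod=3 -> [10 3 5 9]
Step 2: demand=4,sold=4 ship[2->3]=1 ship[1->2]=2 ship[0->1]=1 prod=3 -> [12 2 6 6]
Step 3: demand=4,sold=4 ship[2->3]=1 ship[1->2]=2 ship[0->1]=1 prod=3 -> [14 1 7 3]
Step 4: demand=4,sold=3 ship[2->3]=1 ship[1->2]=1 ship[0->1]=1 prod=3 -> [16 1 7 1]
Step 5: demand=4,sold=1 ship[2->3]=1 ship[1->2]=1 ship[0->1]=1 prod=3 -> [18 1 7 1]
Step 6: demand=4,sold=1 ship[2->3]=1 ship[1->2]=1 ship[0->1]=1 prod=3 -> [20 1 7 1]
Step 7: demand=4,sold=1 ship[2->3]=1 ship[1->2]=1 ship[0->1]=1 prod=3 -> [22 1 7 1]
Step 8: demand=4,sold=1 ship[2->3]=1 ship[1->2]=1 ship[0->1]=1 prod=3 -> [24 1 7 1]
Step 9: demand=4,sold=1 ship[2->3]=1 ship[1->2]=1 ship[0->1]=1 prod=3 -> [26 1 7 1]
Step 10: demand=4,sold=1 ship[2->3]=1 ship[1->2]=1 ship[0->1]=1 prod=3 -> [28 1 7 1]
Step 11: demand=4,sold=1 ship[2->3]=1 ship[1->2]=1 ship[0->1]=1 prod=3 -> [30 1 7 1]
Step 12: demand=4,sold=1 ship[2->3]=1 ship[1->2]=1 ship[0->1]=1 prod=3 -> [32 1 7 1]
First stockout at step 4

4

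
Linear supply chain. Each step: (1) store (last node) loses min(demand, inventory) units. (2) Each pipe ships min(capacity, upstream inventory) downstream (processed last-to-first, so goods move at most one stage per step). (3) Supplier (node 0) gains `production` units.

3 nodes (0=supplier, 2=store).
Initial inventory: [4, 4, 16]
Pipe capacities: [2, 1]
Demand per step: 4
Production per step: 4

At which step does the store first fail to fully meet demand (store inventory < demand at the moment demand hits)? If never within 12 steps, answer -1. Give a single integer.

Step 1: demand=4,sold=4 ship[1->2]=1 ship[0->1]=2 prod=4 -> [6 5 13]
Step 2: demand=4,sold=4 ship[1->2]=1 ship[0->1]=2 prod=4 -> [8 6 10]
Step 3: demand=4,sold=4 ship[1->2]=1 ship[0->1]=2 prod=4 -> [10 7 7]
Step 4: demand=4,sold=4 ship[1->2]=1 ship[0->1]=2 prod=4 -> [12 8 4]
Step 5: demand=4,sold=4 ship[1->2]=1 ship[0->1]=2 prod=4 -> [14 9 1]
Step 6: demand=4,sold=1 ship[1->2]=1 ship[0->1]=2 prod=4 -> [16 10 1]
Step 7: demand=4,sold=1 ship[1->2]=1 ship[0->1]=2 prod=4 -> [18 11 1]
Step 8: demand=4,sold=1 ship[1->2]=1 ship[0->1]=2 prod=4 -> [20 12 1]
Step 9: demand=4,sold=1 ship[1->2]=1 ship[0->1]=2 prod=4 -> [22 13 1]
Step 10: demand=4,sold=1 ship[1->2]=1 ship[0->1]=2 prod=4 -> [24 14 1]
Step 11: demand=4,sold=1 ship[1->2]=1 ship[0->1]=2 prod=4 -> [26 15 1]
Step 12: demand=4,sold=1 ship[1->2]=1 ship[0->1]=2 prod=4 -> [28 16 1]
First stockout at step 6

6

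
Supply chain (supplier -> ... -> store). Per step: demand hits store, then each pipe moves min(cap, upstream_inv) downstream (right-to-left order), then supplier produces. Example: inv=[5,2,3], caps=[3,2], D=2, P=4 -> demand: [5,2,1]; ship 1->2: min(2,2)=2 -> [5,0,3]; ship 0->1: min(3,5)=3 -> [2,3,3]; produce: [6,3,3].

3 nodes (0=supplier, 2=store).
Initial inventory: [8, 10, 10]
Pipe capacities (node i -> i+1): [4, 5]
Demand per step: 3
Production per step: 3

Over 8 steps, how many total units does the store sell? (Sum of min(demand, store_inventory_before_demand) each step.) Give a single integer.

Step 1: sold=3 (running total=3) -> [7 9 12]
Step 2: sold=3 (running total=6) -> [6 8 14]
Step 3: sold=3 (running total=9) -> [5 7 16]
Step 4: sold=3 (running total=12) -> [4 6 18]
Step 5: sold=3 (running total=15) -> [3 5 20]
Step 6: sold=3 (running total=18) -> [3 3 22]
Step 7: sold=3 (running total=21) -> [3 3 22]
Step 8: sold=3 (running total=24) -> [3 3 22]

Answer: 24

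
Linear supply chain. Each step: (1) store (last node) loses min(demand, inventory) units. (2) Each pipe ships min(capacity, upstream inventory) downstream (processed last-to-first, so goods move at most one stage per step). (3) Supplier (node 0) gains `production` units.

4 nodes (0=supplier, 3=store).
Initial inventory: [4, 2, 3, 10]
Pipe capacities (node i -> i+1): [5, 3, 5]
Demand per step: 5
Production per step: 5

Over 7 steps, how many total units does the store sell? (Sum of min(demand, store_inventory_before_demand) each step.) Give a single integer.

Step 1: sold=5 (running total=5) -> [5 4 2 8]
Step 2: sold=5 (running total=10) -> [5 6 3 5]
Step 3: sold=5 (running total=15) -> [5 8 3 3]
Step 4: sold=3 (running total=18) -> [5 10 3 3]
Step 5: sold=3 (running total=21) -> [5 12 3 3]
Step 6: sold=3 (running total=24) -> [5 14 3 3]
Step 7: sold=3 (running total=27) -> [5 16 3 3]

Answer: 27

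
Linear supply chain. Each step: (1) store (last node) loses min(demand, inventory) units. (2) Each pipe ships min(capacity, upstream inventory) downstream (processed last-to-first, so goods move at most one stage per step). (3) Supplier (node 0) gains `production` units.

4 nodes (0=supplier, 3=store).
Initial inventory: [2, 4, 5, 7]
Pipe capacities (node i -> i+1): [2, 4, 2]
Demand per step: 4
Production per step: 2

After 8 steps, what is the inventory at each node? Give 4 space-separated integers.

Step 1: demand=4,sold=4 ship[2->3]=2 ship[1->2]=4 ship[0->1]=2 prod=2 -> inv=[2 2 7 5]
Step 2: demand=4,sold=4 ship[2->3]=2 ship[1->2]=2 ship[0->1]=2 prod=2 -> inv=[2 2 7 3]
Step 3: demand=4,sold=3 ship[2->3]=2 ship[1->2]=2 ship[0->1]=2 prod=2 -> inv=[2 2 7 2]
Step 4: demand=4,sold=2 ship[2->3]=2 ship[1->2]=2 ship[0->1]=2 prod=2 -> inv=[2 2 7 2]
Step 5: demand=4,sold=2 ship[2->3]=2 ship[1->2]=2 ship[0->1]=2 prod=2 -> inv=[2 2 7 2]
Step 6: demand=4,sold=2 ship[2->3]=2 ship[1->2]=2 ship[0->1]=2 prod=2 -> inv=[2 2 7 2]
Step 7: demand=4,sold=2 ship[2->3]=2 ship[1->2]=2 ship[0->1]=2 prod=2 -> inv=[2 2 7 2]
Step 8: demand=4,sold=2 ship[2->3]=2 ship[1->2]=2 ship[0->1]=2 prod=2 -> inv=[2 2 7 2]

2 2 7 2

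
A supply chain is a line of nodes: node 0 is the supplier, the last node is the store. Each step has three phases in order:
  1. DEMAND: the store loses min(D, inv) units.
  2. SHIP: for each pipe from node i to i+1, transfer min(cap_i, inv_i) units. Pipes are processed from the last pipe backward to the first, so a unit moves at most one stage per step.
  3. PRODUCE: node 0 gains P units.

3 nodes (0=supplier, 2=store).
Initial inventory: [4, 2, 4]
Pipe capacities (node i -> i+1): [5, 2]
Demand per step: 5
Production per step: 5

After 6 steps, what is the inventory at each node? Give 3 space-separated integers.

Step 1: demand=5,sold=4 ship[1->2]=2 ship[0->1]=4 prod=5 -> inv=[5 4 2]
Step 2: demand=5,sold=2 ship[1->2]=2 ship[0->1]=5 prod=5 -> inv=[5 7 2]
Step 3: demand=5,sold=2 ship[1->2]=2 ship[0->1]=5 prod=5 -> inv=[5 10 2]
Step 4: demand=5,sold=2 ship[1->2]=2 ship[0->1]=5 prod=5 -> inv=[5 13 2]
Step 5: demand=5,sold=2 ship[1->2]=2 ship[0->1]=5 prod=5 -> inv=[5 16 2]
Step 6: demand=5,sold=2 ship[1->2]=2 ship[0->1]=5 prod=5 -> inv=[5 19 2]

5 19 2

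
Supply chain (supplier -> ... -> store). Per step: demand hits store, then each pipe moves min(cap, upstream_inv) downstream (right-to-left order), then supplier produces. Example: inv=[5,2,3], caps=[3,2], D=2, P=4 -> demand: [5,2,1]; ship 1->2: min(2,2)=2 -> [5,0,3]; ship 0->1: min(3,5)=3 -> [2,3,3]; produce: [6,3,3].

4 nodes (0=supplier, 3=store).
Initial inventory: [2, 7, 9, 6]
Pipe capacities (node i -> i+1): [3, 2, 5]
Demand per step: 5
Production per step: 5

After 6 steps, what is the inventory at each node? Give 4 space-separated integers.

Step 1: demand=5,sold=5 ship[2->3]=5 ship[1->2]=2 ship[0->1]=2 prod=5 -> inv=[5 7 6 6]
Step 2: demand=5,sold=5 ship[2->3]=5 ship[1->2]=2 ship[0->1]=3 prod=5 -> inv=[7 8 3 6]
Step 3: demand=5,sold=5 ship[2->3]=3 ship[1->2]=2 ship[0->1]=3 prod=5 -> inv=[9 9 2 4]
Step 4: demand=5,sold=4 ship[2->3]=2 ship[1->2]=2 ship[0->1]=3 prod=5 -> inv=[11 10 2 2]
Step 5: demand=5,sold=2 ship[2->3]=2 ship[1->2]=2 ship[0->1]=3 prod=5 -> inv=[13 11 2 2]
Step 6: demand=5,sold=2 ship[2->3]=2 ship[1->2]=2 ship[0->1]=3 prod=5 -> inv=[15 12 2 2]

15 12 2 2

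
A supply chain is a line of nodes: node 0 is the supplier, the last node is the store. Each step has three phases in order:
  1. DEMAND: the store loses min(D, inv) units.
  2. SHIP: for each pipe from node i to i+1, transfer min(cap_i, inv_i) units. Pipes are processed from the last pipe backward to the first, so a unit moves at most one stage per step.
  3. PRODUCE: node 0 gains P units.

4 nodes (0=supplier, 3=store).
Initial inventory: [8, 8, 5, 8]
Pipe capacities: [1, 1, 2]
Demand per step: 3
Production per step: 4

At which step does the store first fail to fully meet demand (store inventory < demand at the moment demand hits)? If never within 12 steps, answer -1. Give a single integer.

Step 1: demand=3,sold=3 ship[2->3]=2 ship[1->2]=1 ship[0->1]=1 prod=4 -> [11 8 4 7]
Step 2: demand=3,sold=3 ship[2->3]=2 ship[1->2]=1 ship[0->1]=1 prod=4 -> [14 8 3 6]
Step 3: demand=3,sold=3 ship[2->3]=2 ship[1->2]=1 ship[0->1]=1 prod=4 -> [17 8 2 5]
Step 4: demand=3,sold=3 ship[2->3]=2 ship[1->2]=1 ship[0->1]=1 prod=4 -> [20 8 1 4]
Step 5: demand=3,sold=3 ship[2->3]=1 ship[1->2]=1 ship[0->1]=1 prod=4 -> [23 8 1 2]
Step 6: demand=3,sold=2 ship[2->3]=1 ship[1->2]=1 ship[0->1]=1 prod=4 -> [26 8 1 1]
Step 7: demand=3,sold=1 ship[2->3]=1 ship[1->2]=1 ship[0->1]=1 prod=4 -> [29 8 1 1]
Step 8: demand=3,sold=1 ship[2->3]=1 ship[1->2]=1 ship[0->1]=1 prod=4 -> [32 8 1 1]
Step 9: demand=3,sold=1 ship[2->3]=1 ship[1->2]=1 ship[0->1]=1 prod=4 -> [35 8 1 1]
Step 10: demand=3,sold=1 ship[2->3]=1 ship[1->2]=1 ship[0->1]=1 prod=4 -> [38 8 1 1]
Step 11: demand=3,sold=1 ship[2->3]=1 ship[1->2]=1 ship[0->1]=1 prod=4 -> [41 8 1 1]
Step 12: demand=3,sold=1 ship[2->3]=1 ship[1->2]=1 ship[0->1]=1 prod=4 -> [44 8 1 1]
First stockout at step 6

6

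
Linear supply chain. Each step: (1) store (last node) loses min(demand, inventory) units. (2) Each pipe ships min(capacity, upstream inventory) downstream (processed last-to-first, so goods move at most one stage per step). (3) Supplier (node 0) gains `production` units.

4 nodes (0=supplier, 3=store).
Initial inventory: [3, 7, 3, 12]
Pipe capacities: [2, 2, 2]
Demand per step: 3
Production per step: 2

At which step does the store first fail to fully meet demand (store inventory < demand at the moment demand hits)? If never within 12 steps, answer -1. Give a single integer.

Step 1: demand=3,sold=3 ship[2->3]=2 ship[1->2]=2 ship[0->1]=2 prod=2 -> [3 7 3 11]
Step 2: demand=3,sold=3 ship[2->3]=2 ship[1->2]=2 ship[0->1]=2 prod=2 -> [3 7 3 10]
Step 3: demand=3,sold=3 ship[2->3]=2 ship[1->2]=2 ship[0->1]=2 prod=2 -> [3 7 3 9]
Step 4: demand=3,sold=3 ship[2->3]=2 ship[1->2]=2 ship[0->1]=2 prod=2 -> [3 7 3 8]
Step 5: demand=3,sold=3 ship[2->3]=2 ship[1->2]=2 ship[0->1]=2 prod=2 -> [3 7 3 7]
Step 6: demand=3,sold=3 ship[2->3]=2 ship[1->2]=2 ship[0->1]=2 prod=2 -> [3 7 3 6]
Step 7: demand=3,sold=3 ship[2->3]=2 ship[1->2]=2 ship[0->1]=2 prod=2 -> [3 7 3 5]
Step 8: demand=3,sold=3 ship[2->3]=2 ship[1->2]=2 ship[0->1]=2 prod=2 -> [3 7 3 4]
Step 9: demand=3,sold=3 ship[2->3]=2 ship[1->2]=2 ship[0->1]=2 prod=2 -> [3 7 3 3]
Step 10: demand=3,sold=3 ship[2->3]=2 ship[1->2]=2 ship[0->1]=2 prod=2 -> [3 7 3 2]
Step 11: demand=3,sold=2 ship[2->3]=2 ship[1->2]=2 ship[0->1]=2 prod=2 -> [3 7 3 2]
Step 12: demand=3,sold=2 ship[2->3]=2 ship[1->2]=2 ship[0->1]=2 prod=2 -> [3 7 3 2]
First stockout at step 11

11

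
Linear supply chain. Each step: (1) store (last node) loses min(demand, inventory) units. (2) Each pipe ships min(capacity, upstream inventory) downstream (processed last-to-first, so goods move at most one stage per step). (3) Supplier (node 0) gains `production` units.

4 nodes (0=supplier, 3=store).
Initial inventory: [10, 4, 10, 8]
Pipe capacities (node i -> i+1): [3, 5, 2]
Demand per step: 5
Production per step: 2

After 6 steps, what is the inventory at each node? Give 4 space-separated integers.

Step 1: demand=5,sold=5 ship[2->3]=2 ship[1->2]=4 ship[0->1]=3 prod=2 -> inv=[9 3 12 5]
Step 2: demand=5,sold=5 ship[2->3]=2 ship[1->2]=3 ship[0->1]=3 prod=2 -> inv=[8 3 13 2]
Step 3: demand=5,sold=2 ship[2->3]=2 ship[1->2]=3 ship[0->1]=3 prod=2 -> inv=[7 3 14 2]
Step 4: demand=5,sold=2 ship[2->3]=2 ship[1->2]=3 ship[0->1]=3 prod=2 -> inv=[6 3 15 2]
Step 5: demand=5,sold=2 ship[2->3]=2 ship[1->2]=3 ship[0->1]=3 prod=2 -> inv=[5 3 16 2]
Step 6: demand=5,sold=2 ship[2->3]=2 ship[1->2]=3 ship[0->1]=3 prod=2 -> inv=[4 3 17 2]

4 3 17 2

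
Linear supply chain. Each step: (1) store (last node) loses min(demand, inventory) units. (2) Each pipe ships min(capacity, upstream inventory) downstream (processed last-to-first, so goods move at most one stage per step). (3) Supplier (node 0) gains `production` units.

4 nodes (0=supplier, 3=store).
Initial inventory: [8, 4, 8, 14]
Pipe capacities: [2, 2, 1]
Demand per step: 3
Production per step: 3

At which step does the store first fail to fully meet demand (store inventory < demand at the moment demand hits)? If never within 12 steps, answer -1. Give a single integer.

Step 1: demand=3,sold=3 ship[2->3]=1 ship[1->2]=2 ship[0->1]=2 prod=3 -> [9 4 9 12]
Step 2: demand=3,sold=3 ship[2->3]=1 ship[1->2]=2 ship[0->1]=2 prod=3 -> [10 4 10 10]
Step 3: demand=3,sold=3 ship[2->3]=1 ship[1->2]=2 ship[0->1]=2 prod=3 -> [11 4 11 8]
Step 4: demand=3,sold=3 ship[2->3]=1 ship[1->2]=2 ship[0->1]=2 prod=3 -> [12 4 12 6]
Step 5: demand=3,sold=3 ship[2->3]=1 ship[1->2]=2 ship[0->1]=2 prod=3 -> [13 4 13 4]
Step 6: demand=3,sold=3 ship[2->3]=1 ship[1->2]=2 ship[0->1]=2 prod=3 -> [14 4 14 2]
Step 7: demand=3,sold=2 ship[2->3]=1 ship[1->2]=2 ship[0->1]=2 prod=3 -> [15 4 15 1]
Step 8: demand=3,sold=1 ship[2->3]=1 ship[1->2]=2 ship[0->1]=2 prod=3 -> [16 4 16 1]
Step 9: demand=3,sold=1 ship[2->3]=1 ship[1->2]=2 ship[0->1]=2 prod=3 -> [17 4 17 1]
Step 10: demand=3,sold=1 ship[2->3]=1 ship[1->2]=2 ship[0->1]=2 prod=3 -> [18 4 18 1]
Step 11: demand=3,sold=1 ship[2->3]=1 ship[1->2]=2 ship[0->1]=2 prod=3 -> [19 4 19 1]
Step 12: demand=3,sold=1 ship[2->3]=1 ship[1->2]=2 ship[0->1]=2 prod=3 -> [20 4 20 1]
First stockout at step 7

7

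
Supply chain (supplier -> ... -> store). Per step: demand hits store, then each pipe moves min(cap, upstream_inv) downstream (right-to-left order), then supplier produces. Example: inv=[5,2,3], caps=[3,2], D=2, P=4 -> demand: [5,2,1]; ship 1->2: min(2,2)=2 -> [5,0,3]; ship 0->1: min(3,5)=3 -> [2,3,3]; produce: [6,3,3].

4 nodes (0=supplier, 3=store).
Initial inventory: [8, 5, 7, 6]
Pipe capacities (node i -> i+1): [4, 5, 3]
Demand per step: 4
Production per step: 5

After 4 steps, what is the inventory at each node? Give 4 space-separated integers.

Step 1: demand=4,sold=4 ship[2->3]=3 ship[1->2]=5 ship[0->1]=4 prod=5 -> inv=[9 4 9 5]
Step 2: demand=4,sold=4 ship[2->3]=3 ship[1->2]=4 ship[0->1]=4 prod=5 -> inv=[10 4 10 4]
Step 3: demand=4,sold=4 ship[2->3]=3 ship[1->2]=4 ship[0->1]=4 prod=5 -> inv=[11 4 11 3]
Step 4: demand=4,sold=3 ship[2->3]=3 ship[1->2]=4 ship[0->1]=4 prod=5 -> inv=[12 4 12 3]

12 4 12 3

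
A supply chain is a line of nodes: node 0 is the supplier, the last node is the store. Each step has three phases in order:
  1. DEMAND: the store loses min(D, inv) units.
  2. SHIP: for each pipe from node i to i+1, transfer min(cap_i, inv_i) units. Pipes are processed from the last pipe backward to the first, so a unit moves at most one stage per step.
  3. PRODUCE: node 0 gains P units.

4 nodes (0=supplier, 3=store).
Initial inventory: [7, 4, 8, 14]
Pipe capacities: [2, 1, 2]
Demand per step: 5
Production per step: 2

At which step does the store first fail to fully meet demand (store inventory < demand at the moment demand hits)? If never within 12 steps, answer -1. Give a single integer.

Step 1: demand=5,sold=5 ship[2->3]=2 ship[1->2]=1 ship[0->1]=2 prod=2 -> [7 5 7 11]
Step 2: demand=5,sold=5 ship[2->3]=2 ship[1->2]=1 ship[0->1]=2 prod=2 -> [7 6 6 8]
Step 3: demand=5,sold=5 ship[2->3]=2 ship[1->2]=1 ship[0->1]=2 prod=2 -> [7 7 5 5]
Step 4: demand=5,sold=5 ship[2->3]=2 ship[1->2]=1 ship[0->1]=2 prod=2 -> [7 8 4 2]
Step 5: demand=5,sold=2 ship[2->3]=2 ship[1->2]=1 ship[0->1]=2 prod=2 -> [7 9 3 2]
Step 6: demand=5,sold=2 ship[2->3]=2 ship[1->2]=1 ship[0->1]=2 prod=2 -> [7 10 2 2]
Step 7: demand=5,sold=2 ship[2->3]=2 ship[1->2]=1 ship[0->1]=2 prod=2 -> [7 11 1 2]
Step 8: demand=5,sold=2 ship[2->3]=1 ship[1->2]=1 ship[0->1]=2 prod=2 -> [7 12 1 1]
Step 9: demand=5,sold=1 ship[2->3]=1 ship[1->2]=1 ship[0->1]=2 prod=2 -> [7 13 1 1]
Step 10: demand=5,sold=1 ship[2->3]=1 ship[1->2]=1 ship[0->1]=2 prod=2 -> [7 14 1 1]
Step 11: demand=5,sold=1 ship[2->3]=1 ship[1->2]=1 ship[0->1]=2 prod=2 -> [7 15 1 1]
Step 12: demand=5,sold=1 ship[2->3]=1 ship[1->2]=1 ship[0->1]=2 prod=2 -> [7 16 1 1]
First stockout at step 5

5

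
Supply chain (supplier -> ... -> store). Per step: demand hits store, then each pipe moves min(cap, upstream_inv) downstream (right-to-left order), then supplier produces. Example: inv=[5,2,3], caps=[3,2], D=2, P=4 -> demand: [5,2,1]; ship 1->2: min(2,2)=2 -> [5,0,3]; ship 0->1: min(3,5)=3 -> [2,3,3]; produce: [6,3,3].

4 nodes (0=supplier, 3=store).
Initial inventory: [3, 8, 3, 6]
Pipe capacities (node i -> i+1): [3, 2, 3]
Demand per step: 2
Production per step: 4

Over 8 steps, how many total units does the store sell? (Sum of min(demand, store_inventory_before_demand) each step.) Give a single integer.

Step 1: sold=2 (running total=2) -> [4 9 2 7]
Step 2: sold=2 (running total=4) -> [5 10 2 7]
Step 3: sold=2 (running total=6) -> [6 11 2 7]
Step 4: sold=2 (running total=8) -> [7 12 2 7]
Step 5: sold=2 (running total=10) -> [8 13 2 7]
Step 6: sold=2 (running total=12) -> [9 14 2 7]
Step 7: sold=2 (running total=14) -> [10 15 2 7]
Step 8: sold=2 (running total=16) -> [11 16 2 7]

Answer: 16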